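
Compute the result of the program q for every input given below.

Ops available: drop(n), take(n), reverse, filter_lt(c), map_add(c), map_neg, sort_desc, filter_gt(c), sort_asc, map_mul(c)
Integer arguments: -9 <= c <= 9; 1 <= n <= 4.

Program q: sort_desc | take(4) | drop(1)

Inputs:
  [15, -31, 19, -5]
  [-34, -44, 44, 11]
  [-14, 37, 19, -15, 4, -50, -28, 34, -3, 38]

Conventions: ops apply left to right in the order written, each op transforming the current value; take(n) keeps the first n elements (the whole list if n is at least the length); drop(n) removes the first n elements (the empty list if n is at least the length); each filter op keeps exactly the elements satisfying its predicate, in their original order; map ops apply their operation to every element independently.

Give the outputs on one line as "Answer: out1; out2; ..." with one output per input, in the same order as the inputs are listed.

Execution, op by op:
  [15, -31, 19, -5] -> [19, 15, -5, -31] -> [19, 15, -5, -31] -> [15, -5, -31]
  [-34, -44, 44, 11] -> [44, 11, -34, -44] -> [44, 11, -34, -44] -> [11, -34, -44]
  [-14, 37, 19, -15, 4, -50, -28, 34, -3, 38] -> [38, 37, 34, 19, 4, -3, -14, -15, -28, -50] -> [38, 37, 34, 19] -> [37, 34, 19]

[15, -5, -31]; [11, -34, -44]; [37, 34, 19]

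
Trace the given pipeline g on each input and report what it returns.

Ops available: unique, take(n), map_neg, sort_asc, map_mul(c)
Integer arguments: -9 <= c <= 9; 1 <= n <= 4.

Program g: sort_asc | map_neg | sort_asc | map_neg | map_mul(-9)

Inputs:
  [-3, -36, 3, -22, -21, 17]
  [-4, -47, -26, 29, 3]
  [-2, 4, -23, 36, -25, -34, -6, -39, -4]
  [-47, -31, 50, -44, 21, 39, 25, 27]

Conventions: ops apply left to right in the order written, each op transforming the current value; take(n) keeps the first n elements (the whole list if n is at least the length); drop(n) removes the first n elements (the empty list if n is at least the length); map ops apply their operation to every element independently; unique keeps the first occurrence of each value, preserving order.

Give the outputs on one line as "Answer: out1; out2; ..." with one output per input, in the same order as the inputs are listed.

[-153, -27, 27, 189, 198, 324]; [-261, -27, 36, 234, 423]; [-324, -36, 18, 36, 54, 207, 225, 306, 351]; [-450, -351, -243, -225, -189, 279, 396, 423]

Execution, op by op:
  [-3, -36, 3, -22, -21, 17] -> [-36, -22, -21, -3, 3, 17] -> [36, 22, 21, 3, -3, -17] -> [-17, -3, 3, 21, 22, 36] -> [17, 3, -3, -21, -22, -36] -> [-153, -27, 27, 189, 198, 324]
  [-4, -47, -26, 29, 3] -> [-47, -26, -4, 3, 29] -> [47, 26, 4, -3, -29] -> [-29, -3, 4, 26, 47] -> [29, 3, -4, -26, -47] -> [-261, -27, 36, 234, 423]
  [-2, 4, -23, 36, -25, -34, -6, -39, -4] -> [-39, -34, -25, -23, -6, -4, -2, 4, 36] -> [39, 34, 25, 23, 6, 4, 2, -4, -36] -> [-36, -4, 2, 4, 6, 23, 25, 34, 39] -> [36, 4, -2, -4, -6, -23, -25, -34, -39] -> [-324, -36, 18, 36, 54, 207, 225, 306, 351]
  [-47, -31, 50, -44, 21, 39, 25, 27] -> [-47, -44, -31, 21, 25, 27, 39, 50] -> [47, 44, 31, -21, -25, -27, -39, -50] -> [-50, -39, -27, -25, -21, 31, 44, 47] -> [50, 39, 27, 25, 21, -31, -44, -47] -> [-450, -351, -243, -225, -189, 279, 396, 423]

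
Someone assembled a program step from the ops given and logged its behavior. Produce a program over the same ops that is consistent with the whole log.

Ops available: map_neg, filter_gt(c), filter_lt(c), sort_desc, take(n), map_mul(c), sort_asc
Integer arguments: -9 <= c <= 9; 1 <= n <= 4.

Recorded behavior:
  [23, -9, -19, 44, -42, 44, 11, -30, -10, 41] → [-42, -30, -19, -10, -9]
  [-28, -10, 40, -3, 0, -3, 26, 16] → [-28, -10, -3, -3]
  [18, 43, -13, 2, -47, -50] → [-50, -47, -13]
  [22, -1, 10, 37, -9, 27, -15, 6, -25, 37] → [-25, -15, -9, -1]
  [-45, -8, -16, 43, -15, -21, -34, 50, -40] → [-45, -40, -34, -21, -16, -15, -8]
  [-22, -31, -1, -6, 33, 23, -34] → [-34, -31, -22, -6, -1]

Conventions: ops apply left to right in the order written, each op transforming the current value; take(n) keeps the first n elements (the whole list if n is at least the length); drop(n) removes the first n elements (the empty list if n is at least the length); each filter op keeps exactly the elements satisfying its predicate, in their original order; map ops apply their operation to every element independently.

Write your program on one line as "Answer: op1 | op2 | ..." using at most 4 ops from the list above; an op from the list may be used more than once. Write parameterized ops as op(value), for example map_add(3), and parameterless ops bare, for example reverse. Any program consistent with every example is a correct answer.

filter_lt(4) | sort_desc | filter_lt(0) | sort_asc

Check, running the answer program on each example:
  [23, -9, -19, 44, -42, 44, 11, -30, -10, 41] -> [-9, -19, -42, -30, -10] -> [-9, -10, -19, -30, -42] -> [-9, -10, -19, -30, -42] -> [-42, -30, -19, -10, -9]
  [-28, -10, 40, -3, 0, -3, 26, 16] -> [-28, -10, -3, 0, -3] -> [0, -3, -3, -10, -28] -> [-3, -3, -10, -28] -> [-28, -10, -3, -3]
  [18, 43, -13, 2, -47, -50] -> [-13, 2, -47, -50] -> [2, -13, -47, -50] -> [-13, -47, -50] -> [-50, -47, -13]
  [22, -1, 10, 37, -9, 27, -15, 6, -25, 37] -> [-1, -9, -15, -25] -> [-1, -9, -15, -25] -> [-1, -9, -15, -25] -> [-25, -15, -9, -1]
  [-45, -8, -16, 43, -15, -21, -34, 50, -40] -> [-45, -8, -16, -15, -21, -34, -40] -> [-8, -15, -16, -21, -34, -40, -45] -> [-8, -15, -16, -21, -34, -40, -45] -> [-45, -40, -34, -21, -16, -15, -8]
  [-22, -31, -1, -6, 33, 23, -34] -> [-22, -31, -1, -6, -34] -> [-1, -6, -22, -31, -34] -> [-1, -6, -22, -31, -34] -> [-34, -31, -22, -6, -1]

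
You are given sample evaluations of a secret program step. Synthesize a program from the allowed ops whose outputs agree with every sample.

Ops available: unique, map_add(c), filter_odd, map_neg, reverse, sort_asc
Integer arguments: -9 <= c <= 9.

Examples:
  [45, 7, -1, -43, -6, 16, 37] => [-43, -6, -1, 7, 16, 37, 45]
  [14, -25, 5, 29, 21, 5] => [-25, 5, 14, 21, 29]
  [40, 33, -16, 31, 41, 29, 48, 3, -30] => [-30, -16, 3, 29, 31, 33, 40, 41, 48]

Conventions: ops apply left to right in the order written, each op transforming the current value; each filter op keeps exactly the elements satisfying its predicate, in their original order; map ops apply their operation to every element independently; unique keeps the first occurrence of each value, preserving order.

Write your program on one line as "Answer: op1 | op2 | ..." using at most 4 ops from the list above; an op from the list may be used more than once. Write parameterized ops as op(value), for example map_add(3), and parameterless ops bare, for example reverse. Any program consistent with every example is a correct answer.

reverse | unique | sort_asc

Check, running the answer program on each example:
  [45, 7, -1, -43, -6, 16, 37] -> [37, 16, -6, -43, -1, 7, 45] -> [37, 16, -6, -43, -1, 7, 45] -> [-43, -6, -1, 7, 16, 37, 45]
  [14, -25, 5, 29, 21, 5] -> [5, 21, 29, 5, -25, 14] -> [5, 21, 29, -25, 14] -> [-25, 5, 14, 21, 29]
  [40, 33, -16, 31, 41, 29, 48, 3, -30] -> [-30, 3, 48, 29, 41, 31, -16, 33, 40] -> [-30, 3, 48, 29, 41, 31, -16, 33, 40] -> [-30, -16, 3, 29, 31, 33, 40, 41, 48]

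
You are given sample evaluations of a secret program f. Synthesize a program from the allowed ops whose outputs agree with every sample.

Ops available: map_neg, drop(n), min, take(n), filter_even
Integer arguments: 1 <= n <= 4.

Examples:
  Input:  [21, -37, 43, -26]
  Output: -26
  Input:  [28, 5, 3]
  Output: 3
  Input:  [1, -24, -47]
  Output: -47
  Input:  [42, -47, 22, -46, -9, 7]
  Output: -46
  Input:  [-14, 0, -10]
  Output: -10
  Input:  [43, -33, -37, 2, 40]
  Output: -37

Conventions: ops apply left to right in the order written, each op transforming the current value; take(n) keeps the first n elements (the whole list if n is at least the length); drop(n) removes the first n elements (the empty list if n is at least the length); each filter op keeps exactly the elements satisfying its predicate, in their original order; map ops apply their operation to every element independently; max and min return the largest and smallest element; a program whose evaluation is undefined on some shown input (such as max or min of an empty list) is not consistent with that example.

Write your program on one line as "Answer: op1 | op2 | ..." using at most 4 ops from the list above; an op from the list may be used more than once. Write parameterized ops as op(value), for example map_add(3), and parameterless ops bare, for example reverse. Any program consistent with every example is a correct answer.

drop(2) | take(3) | min

Check, running the answer program on each example:
  [21, -37, 43, -26] -> [43, -26] -> [43, -26] -> -26
  [28, 5, 3] -> [3] -> [3] -> 3
  [1, -24, -47] -> [-47] -> [-47] -> -47
  [42, -47, 22, -46, -9, 7] -> [22, -46, -9, 7] -> [22, -46, -9] -> -46
  [-14, 0, -10] -> [-10] -> [-10] -> -10
  [43, -33, -37, 2, 40] -> [-37, 2, 40] -> [-37, 2, 40] -> -37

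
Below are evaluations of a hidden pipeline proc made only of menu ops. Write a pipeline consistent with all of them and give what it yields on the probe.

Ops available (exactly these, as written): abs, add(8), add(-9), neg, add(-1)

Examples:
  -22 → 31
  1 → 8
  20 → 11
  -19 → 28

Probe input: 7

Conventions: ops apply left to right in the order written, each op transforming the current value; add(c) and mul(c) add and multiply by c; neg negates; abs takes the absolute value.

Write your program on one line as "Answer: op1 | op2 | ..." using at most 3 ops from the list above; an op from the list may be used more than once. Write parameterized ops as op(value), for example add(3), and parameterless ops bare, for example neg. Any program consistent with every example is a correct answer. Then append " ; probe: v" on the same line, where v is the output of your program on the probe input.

add(-9) | abs ; probe: 2

Check, running the answer program on each example:
  -22 -> -31 -> 31
  1 -> -8 -> 8
  20 -> 11 -> 11
  -19 -> -28 -> 28
  probe: 7 -> -2 -> 2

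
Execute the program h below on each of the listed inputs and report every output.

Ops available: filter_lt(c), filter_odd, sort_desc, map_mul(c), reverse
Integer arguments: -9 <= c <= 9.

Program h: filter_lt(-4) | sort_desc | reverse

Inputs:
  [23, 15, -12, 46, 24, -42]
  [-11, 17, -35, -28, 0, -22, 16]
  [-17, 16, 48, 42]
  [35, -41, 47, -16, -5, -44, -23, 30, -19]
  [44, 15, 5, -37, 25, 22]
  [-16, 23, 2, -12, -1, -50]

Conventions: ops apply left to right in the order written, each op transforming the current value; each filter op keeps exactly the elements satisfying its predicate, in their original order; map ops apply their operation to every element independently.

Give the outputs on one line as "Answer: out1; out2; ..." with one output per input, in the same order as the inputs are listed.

Execution, op by op:
  [23, 15, -12, 46, 24, -42] -> [-12, -42] -> [-12, -42] -> [-42, -12]
  [-11, 17, -35, -28, 0, -22, 16] -> [-11, -35, -28, -22] -> [-11, -22, -28, -35] -> [-35, -28, -22, -11]
  [-17, 16, 48, 42] -> [-17] -> [-17] -> [-17]
  [35, -41, 47, -16, -5, -44, -23, 30, -19] -> [-41, -16, -5, -44, -23, -19] -> [-5, -16, -19, -23, -41, -44] -> [-44, -41, -23, -19, -16, -5]
  [44, 15, 5, -37, 25, 22] -> [-37] -> [-37] -> [-37]
  [-16, 23, 2, -12, -1, -50] -> [-16, -12, -50] -> [-12, -16, -50] -> [-50, -16, -12]

[-42, -12]; [-35, -28, -22, -11]; [-17]; [-44, -41, -23, -19, -16, -5]; [-37]; [-50, -16, -12]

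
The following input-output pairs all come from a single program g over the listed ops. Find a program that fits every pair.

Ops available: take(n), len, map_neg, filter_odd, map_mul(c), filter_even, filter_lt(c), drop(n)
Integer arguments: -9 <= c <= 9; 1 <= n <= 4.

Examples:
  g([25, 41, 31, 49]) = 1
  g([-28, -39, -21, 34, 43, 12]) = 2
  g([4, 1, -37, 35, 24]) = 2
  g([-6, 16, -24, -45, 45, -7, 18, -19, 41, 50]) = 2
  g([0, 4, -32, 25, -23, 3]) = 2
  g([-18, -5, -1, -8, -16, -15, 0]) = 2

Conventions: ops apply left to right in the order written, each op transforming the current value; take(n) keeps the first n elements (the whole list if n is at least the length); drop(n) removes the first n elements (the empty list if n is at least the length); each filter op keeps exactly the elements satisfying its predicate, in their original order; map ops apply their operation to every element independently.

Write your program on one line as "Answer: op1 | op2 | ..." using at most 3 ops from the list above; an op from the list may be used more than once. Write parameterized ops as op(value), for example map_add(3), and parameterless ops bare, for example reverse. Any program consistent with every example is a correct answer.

drop(3) | take(2) | len

Check, running the answer program on each example:
  [25, 41, 31, 49] -> [49] -> [49] -> 1
  [-28, -39, -21, 34, 43, 12] -> [34, 43, 12] -> [34, 43] -> 2
  [4, 1, -37, 35, 24] -> [35, 24] -> [35, 24] -> 2
  [-6, 16, -24, -45, 45, -7, 18, -19, 41, 50] -> [-45, 45, -7, 18, -19, 41, 50] -> [-45, 45] -> 2
  [0, 4, -32, 25, -23, 3] -> [25, -23, 3] -> [25, -23] -> 2
  [-18, -5, -1, -8, -16, -15, 0] -> [-8, -16, -15, 0] -> [-8, -16] -> 2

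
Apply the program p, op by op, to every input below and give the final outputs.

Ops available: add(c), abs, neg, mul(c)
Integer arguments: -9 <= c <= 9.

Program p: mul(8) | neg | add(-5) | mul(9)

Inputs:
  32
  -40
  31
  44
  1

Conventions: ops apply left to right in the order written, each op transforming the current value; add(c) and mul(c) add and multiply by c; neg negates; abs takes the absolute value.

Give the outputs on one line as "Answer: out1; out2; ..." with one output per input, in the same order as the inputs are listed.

-2349; 2835; -2277; -3213; -117

Execution, op by op:
  32 -> 256 -> -256 -> -261 -> -2349
  -40 -> -320 -> 320 -> 315 -> 2835
  31 -> 248 -> -248 -> -253 -> -2277
  44 -> 352 -> -352 -> -357 -> -3213
  1 -> 8 -> -8 -> -13 -> -117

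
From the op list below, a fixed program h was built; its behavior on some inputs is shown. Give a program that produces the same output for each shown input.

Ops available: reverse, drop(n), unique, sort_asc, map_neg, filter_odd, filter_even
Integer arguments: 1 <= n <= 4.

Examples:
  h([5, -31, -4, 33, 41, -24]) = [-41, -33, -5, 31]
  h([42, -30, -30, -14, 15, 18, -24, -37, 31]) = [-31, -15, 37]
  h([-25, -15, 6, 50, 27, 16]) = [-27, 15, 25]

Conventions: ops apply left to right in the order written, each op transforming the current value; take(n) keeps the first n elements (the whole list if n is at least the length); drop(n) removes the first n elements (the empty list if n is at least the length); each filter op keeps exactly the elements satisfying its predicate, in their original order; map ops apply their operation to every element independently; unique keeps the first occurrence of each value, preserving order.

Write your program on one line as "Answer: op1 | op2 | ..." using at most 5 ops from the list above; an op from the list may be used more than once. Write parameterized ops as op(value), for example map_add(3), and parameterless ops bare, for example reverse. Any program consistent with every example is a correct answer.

sort_asc | map_neg | filter_odd | sort_asc

Check, running the answer program on each example:
  [5, -31, -4, 33, 41, -24] -> [-31, -24, -4, 5, 33, 41] -> [31, 24, 4, -5, -33, -41] -> [31, -5, -33, -41] -> [-41, -33, -5, 31]
  [42, -30, -30, -14, 15, 18, -24, -37, 31] -> [-37, -30, -30, -24, -14, 15, 18, 31, 42] -> [37, 30, 30, 24, 14, -15, -18, -31, -42] -> [37, -15, -31] -> [-31, -15, 37]
  [-25, -15, 6, 50, 27, 16] -> [-25, -15, 6, 16, 27, 50] -> [25, 15, -6, -16, -27, -50] -> [25, 15, -27] -> [-27, 15, 25]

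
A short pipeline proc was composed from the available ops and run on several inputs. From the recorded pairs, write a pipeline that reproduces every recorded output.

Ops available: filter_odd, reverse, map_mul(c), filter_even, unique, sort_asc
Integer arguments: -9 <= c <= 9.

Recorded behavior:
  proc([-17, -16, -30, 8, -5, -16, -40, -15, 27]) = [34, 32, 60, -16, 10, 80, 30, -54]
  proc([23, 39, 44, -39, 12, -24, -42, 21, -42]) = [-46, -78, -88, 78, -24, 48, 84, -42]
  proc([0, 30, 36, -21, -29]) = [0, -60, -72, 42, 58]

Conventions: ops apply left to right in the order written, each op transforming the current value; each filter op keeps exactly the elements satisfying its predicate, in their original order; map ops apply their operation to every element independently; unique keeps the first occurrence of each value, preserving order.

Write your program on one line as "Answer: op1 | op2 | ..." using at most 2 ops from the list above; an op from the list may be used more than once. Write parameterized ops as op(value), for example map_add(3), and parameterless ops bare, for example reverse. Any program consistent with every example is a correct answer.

unique | map_mul(-2)

Check, running the answer program on each example:
  [-17, -16, -30, 8, -5, -16, -40, -15, 27] -> [-17, -16, -30, 8, -5, -40, -15, 27] -> [34, 32, 60, -16, 10, 80, 30, -54]
  [23, 39, 44, -39, 12, -24, -42, 21, -42] -> [23, 39, 44, -39, 12, -24, -42, 21] -> [-46, -78, -88, 78, -24, 48, 84, -42]
  [0, 30, 36, -21, -29] -> [0, 30, 36, -21, -29] -> [0, -60, -72, 42, 58]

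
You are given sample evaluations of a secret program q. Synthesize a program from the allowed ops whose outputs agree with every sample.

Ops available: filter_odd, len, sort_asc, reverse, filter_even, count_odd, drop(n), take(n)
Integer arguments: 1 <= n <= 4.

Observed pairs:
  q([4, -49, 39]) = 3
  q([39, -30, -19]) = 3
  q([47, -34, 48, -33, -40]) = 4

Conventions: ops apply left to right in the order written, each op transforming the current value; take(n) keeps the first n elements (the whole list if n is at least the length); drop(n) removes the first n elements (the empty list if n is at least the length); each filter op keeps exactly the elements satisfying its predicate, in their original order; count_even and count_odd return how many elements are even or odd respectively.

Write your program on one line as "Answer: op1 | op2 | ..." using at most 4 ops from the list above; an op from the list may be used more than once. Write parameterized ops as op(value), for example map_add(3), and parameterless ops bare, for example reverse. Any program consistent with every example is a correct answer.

take(4) | sort_asc | reverse | len

Check, running the answer program on each example:
  [4, -49, 39] -> [4, -49, 39] -> [-49, 4, 39] -> [39, 4, -49] -> 3
  [39, -30, -19] -> [39, -30, -19] -> [-30, -19, 39] -> [39, -19, -30] -> 3
  [47, -34, 48, -33, -40] -> [47, -34, 48, -33] -> [-34, -33, 47, 48] -> [48, 47, -33, -34] -> 4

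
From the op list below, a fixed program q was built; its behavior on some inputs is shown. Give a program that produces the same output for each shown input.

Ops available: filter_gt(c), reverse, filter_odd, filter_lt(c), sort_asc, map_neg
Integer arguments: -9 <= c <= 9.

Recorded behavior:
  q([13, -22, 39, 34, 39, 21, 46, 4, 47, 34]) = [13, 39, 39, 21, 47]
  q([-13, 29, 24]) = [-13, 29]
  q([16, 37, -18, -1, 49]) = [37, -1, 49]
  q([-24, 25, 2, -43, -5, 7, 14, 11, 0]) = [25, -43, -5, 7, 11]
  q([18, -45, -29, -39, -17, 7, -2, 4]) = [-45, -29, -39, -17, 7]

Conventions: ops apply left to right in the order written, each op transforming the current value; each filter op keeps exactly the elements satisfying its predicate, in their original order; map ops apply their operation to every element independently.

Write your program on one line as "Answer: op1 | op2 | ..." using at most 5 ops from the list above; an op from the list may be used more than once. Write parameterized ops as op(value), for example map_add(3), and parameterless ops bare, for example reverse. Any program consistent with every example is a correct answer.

reverse | map_neg | reverse | filter_odd | map_neg

Check, running the answer program on each example:
  [13, -22, 39, 34, 39, 21, 46, 4, 47, 34] -> [34, 47, 4, 46, 21, 39, 34, 39, -22, 13] -> [-34, -47, -4, -46, -21, -39, -34, -39, 22, -13] -> [-13, 22, -39, -34, -39, -21, -46, -4, -47, -34] -> [-13, -39, -39, -21, -47] -> [13, 39, 39, 21, 47]
  [-13, 29, 24] -> [24, 29, -13] -> [-24, -29, 13] -> [13, -29, -24] -> [13, -29] -> [-13, 29]
  [16, 37, -18, -1, 49] -> [49, -1, -18, 37, 16] -> [-49, 1, 18, -37, -16] -> [-16, -37, 18, 1, -49] -> [-37, 1, -49] -> [37, -1, 49]
  [-24, 25, 2, -43, -5, 7, 14, 11, 0] -> [0, 11, 14, 7, -5, -43, 2, 25, -24] -> [0, -11, -14, -7, 5, 43, -2, -25, 24] -> [24, -25, -2, 43, 5, -7, -14, -11, 0] -> [-25, 43, 5, -7, -11] -> [25, -43, -5, 7, 11]
  [18, -45, -29, -39, -17, 7, -2, 4] -> [4, -2, 7, -17, -39, -29, -45, 18] -> [-4, 2, -7, 17, 39, 29, 45, -18] -> [-18, 45, 29, 39, 17, -7, 2, -4] -> [45, 29, 39, 17, -7] -> [-45, -29, -39, -17, 7]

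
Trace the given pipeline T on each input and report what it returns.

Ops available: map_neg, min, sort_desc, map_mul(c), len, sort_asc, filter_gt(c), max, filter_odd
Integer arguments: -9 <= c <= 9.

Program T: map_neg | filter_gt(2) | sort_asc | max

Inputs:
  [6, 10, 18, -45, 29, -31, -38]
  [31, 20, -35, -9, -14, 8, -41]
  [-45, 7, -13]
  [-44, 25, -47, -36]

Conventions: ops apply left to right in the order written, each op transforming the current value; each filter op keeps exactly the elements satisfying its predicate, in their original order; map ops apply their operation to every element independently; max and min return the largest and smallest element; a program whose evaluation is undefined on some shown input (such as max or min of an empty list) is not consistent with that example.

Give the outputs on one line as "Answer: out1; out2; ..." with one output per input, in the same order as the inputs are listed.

45; 41; 45; 47

Execution, op by op:
  [6, 10, 18, -45, 29, -31, -38] -> [-6, -10, -18, 45, -29, 31, 38] -> [45, 31, 38] -> [31, 38, 45] -> 45
  [31, 20, -35, -9, -14, 8, -41] -> [-31, -20, 35, 9, 14, -8, 41] -> [35, 9, 14, 41] -> [9, 14, 35, 41] -> 41
  [-45, 7, -13] -> [45, -7, 13] -> [45, 13] -> [13, 45] -> 45
  [-44, 25, -47, -36] -> [44, -25, 47, 36] -> [44, 47, 36] -> [36, 44, 47] -> 47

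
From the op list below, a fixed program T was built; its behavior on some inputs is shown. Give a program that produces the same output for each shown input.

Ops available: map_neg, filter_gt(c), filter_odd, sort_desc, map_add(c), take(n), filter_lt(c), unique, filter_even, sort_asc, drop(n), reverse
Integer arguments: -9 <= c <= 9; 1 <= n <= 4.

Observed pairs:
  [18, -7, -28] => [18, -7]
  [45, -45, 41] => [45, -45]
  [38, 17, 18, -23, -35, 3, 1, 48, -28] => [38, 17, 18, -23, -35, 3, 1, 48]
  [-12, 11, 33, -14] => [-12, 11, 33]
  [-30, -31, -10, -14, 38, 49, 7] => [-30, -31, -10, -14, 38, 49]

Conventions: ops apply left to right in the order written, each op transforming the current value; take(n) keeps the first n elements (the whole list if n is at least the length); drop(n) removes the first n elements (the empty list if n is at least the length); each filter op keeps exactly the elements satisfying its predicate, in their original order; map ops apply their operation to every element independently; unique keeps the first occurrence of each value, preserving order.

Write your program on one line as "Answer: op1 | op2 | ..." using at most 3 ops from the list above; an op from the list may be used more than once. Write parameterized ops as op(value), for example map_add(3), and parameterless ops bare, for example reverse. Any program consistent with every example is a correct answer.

reverse | drop(1) | reverse

Check, running the answer program on each example:
  [18, -7, -28] -> [-28, -7, 18] -> [-7, 18] -> [18, -7]
  [45, -45, 41] -> [41, -45, 45] -> [-45, 45] -> [45, -45]
  [38, 17, 18, -23, -35, 3, 1, 48, -28] -> [-28, 48, 1, 3, -35, -23, 18, 17, 38] -> [48, 1, 3, -35, -23, 18, 17, 38] -> [38, 17, 18, -23, -35, 3, 1, 48]
  [-12, 11, 33, -14] -> [-14, 33, 11, -12] -> [33, 11, -12] -> [-12, 11, 33]
  [-30, -31, -10, -14, 38, 49, 7] -> [7, 49, 38, -14, -10, -31, -30] -> [49, 38, -14, -10, -31, -30] -> [-30, -31, -10, -14, 38, 49]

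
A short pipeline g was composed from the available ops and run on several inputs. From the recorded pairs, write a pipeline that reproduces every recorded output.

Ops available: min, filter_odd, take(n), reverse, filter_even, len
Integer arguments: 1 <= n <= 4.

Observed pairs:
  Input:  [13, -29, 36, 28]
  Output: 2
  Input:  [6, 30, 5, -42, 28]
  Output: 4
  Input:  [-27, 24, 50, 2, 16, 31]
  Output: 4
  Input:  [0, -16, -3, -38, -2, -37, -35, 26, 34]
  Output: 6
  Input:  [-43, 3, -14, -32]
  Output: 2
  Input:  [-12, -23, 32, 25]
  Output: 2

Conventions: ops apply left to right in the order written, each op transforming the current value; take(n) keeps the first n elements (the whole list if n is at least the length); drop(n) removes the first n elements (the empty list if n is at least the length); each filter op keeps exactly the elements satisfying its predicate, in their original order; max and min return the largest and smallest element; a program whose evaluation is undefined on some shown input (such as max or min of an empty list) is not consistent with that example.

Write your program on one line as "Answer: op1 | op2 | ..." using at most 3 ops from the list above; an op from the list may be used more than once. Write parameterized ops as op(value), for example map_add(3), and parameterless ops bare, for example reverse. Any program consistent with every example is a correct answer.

reverse | filter_even | len

Check, running the answer program on each example:
  [13, -29, 36, 28] -> [28, 36, -29, 13] -> [28, 36] -> 2
  [6, 30, 5, -42, 28] -> [28, -42, 5, 30, 6] -> [28, -42, 30, 6] -> 4
  [-27, 24, 50, 2, 16, 31] -> [31, 16, 2, 50, 24, -27] -> [16, 2, 50, 24] -> 4
  [0, -16, -3, -38, -2, -37, -35, 26, 34] -> [34, 26, -35, -37, -2, -38, -3, -16, 0] -> [34, 26, -2, -38, -16, 0] -> 6
  [-43, 3, -14, -32] -> [-32, -14, 3, -43] -> [-32, -14] -> 2
  [-12, -23, 32, 25] -> [25, 32, -23, -12] -> [32, -12] -> 2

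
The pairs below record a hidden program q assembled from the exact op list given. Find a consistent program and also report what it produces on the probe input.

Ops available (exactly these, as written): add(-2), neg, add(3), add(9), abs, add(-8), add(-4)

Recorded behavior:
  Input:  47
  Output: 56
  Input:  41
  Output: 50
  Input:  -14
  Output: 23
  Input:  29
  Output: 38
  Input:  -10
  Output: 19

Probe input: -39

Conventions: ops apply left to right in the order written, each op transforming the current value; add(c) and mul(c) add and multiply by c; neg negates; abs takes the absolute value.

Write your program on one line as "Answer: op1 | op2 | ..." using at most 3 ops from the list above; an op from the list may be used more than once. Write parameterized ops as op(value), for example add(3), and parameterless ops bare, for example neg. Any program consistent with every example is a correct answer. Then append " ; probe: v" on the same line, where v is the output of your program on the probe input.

neg | abs | add(9) ; probe: 48

Check, running the answer program on each example:
  47 -> -47 -> 47 -> 56
  41 -> -41 -> 41 -> 50
  -14 -> 14 -> 14 -> 23
  29 -> -29 -> 29 -> 38
  -10 -> 10 -> 10 -> 19
  probe: -39 -> 39 -> 39 -> 48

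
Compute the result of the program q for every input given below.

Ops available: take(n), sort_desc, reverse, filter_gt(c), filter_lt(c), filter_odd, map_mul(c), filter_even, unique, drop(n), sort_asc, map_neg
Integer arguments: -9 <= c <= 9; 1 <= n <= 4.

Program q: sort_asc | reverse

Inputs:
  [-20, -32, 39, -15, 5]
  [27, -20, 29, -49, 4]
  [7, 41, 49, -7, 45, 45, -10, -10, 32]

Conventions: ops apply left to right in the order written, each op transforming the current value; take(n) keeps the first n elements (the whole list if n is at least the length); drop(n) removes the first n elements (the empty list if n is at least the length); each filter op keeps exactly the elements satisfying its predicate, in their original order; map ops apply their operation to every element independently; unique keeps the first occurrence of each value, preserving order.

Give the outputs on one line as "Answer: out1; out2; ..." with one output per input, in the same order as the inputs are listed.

[39, 5, -15, -20, -32]; [29, 27, 4, -20, -49]; [49, 45, 45, 41, 32, 7, -7, -10, -10]

Execution, op by op:
  [-20, -32, 39, -15, 5] -> [-32, -20, -15, 5, 39] -> [39, 5, -15, -20, -32]
  [27, -20, 29, -49, 4] -> [-49, -20, 4, 27, 29] -> [29, 27, 4, -20, -49]
  [7, 41, 49, -7, 45, 45, -10, -10, 32] -> [-10, -10, -7, 7, 32, 41, 45, 45, 49] -> [49, 45, 45, 41, 32, 7, -7, -10, -10]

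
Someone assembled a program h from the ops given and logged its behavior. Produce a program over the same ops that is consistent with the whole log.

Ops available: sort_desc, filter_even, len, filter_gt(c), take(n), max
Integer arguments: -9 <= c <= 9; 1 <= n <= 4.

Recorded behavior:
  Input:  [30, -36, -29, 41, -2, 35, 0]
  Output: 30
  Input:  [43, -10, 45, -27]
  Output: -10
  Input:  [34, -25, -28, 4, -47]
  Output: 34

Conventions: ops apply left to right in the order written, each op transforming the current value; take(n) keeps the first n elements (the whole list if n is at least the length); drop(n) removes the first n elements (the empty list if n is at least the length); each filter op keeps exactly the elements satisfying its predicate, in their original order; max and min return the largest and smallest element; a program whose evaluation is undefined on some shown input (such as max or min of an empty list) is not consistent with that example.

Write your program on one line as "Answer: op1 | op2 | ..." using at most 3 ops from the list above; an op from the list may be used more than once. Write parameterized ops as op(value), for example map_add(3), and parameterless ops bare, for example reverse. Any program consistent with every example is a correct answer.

sort_desc | filter_even | max

Check, running the answer program on each example:
  [30, -36, -29, 41, -2, 35, 0] -> [41, 35, 30, 0, -2, -29, -36] -> [30, 0, -2, -36] -> 30
  [43, -10, 45, -27] -> [45, 43, -10, -27] -> [-10] -> -10
  [34, -25, -28, 4, -47] -> [34, 4, -25, -28, -47] -> [34, 4, -28] -> 34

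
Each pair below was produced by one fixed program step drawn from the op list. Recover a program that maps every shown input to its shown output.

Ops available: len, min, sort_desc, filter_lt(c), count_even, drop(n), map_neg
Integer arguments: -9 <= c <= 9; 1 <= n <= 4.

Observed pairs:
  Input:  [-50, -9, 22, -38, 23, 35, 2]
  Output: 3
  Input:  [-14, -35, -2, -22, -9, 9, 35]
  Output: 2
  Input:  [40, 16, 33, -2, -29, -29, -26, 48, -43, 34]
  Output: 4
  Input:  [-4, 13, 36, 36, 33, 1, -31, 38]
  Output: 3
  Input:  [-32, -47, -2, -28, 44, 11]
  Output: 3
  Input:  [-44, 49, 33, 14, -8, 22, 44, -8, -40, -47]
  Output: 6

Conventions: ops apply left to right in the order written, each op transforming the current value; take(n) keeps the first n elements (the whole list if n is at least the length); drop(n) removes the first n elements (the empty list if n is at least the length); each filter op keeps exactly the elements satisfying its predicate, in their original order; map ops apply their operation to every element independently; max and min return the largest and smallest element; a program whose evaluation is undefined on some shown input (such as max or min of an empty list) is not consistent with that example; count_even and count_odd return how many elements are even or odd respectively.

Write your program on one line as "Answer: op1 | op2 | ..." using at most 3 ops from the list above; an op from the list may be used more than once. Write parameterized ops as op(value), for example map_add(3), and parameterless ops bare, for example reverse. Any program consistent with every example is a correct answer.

map_neg | drop(2) | count_even

Check, running the answer program on each example:
  [-50, -9, 22, -38, 23, 35, 2] -> [50, 9, -22, 38, -23, -35, -2] -> [-22, 38, -23, -35, -2] -> 3
  [-14, -35, -2, -22, -9, 9, 35] -> [14, 35, 2, 22, 9, -9, -35] -> [2, 22, 9, -9, -35] -> 2
  [40, 16, 33, -2, -29, -29, -26, 48, -43, 34] -> [-40, -16, -33, 2, 29, 29, 26, -48, 43, -34] -> [-33, 2, 29, 29, 26, -48, 43, -34] -> 4
  [-4, 13, 36, 36, 33, 1, -31, 38] -> [4, -13, -36, -36, -33, -1, 31, -38] -> [-36, -36, -33, -1, 31, -38] -> 3
  [-32, -47, -2, -28, 44, 11] -> [32, 47, 2, 28, -44, -11] -> [2, 28, -44, -11] -> 3
  [-44, 49, 33, 14, -8, 22, 44, -8, -40, -47] -> [44, -49, -33, -14, 8, -22, -44, 8, 40, 47] -> [-33, -14, 8, -22, -44, 8, 40, 47] -> 6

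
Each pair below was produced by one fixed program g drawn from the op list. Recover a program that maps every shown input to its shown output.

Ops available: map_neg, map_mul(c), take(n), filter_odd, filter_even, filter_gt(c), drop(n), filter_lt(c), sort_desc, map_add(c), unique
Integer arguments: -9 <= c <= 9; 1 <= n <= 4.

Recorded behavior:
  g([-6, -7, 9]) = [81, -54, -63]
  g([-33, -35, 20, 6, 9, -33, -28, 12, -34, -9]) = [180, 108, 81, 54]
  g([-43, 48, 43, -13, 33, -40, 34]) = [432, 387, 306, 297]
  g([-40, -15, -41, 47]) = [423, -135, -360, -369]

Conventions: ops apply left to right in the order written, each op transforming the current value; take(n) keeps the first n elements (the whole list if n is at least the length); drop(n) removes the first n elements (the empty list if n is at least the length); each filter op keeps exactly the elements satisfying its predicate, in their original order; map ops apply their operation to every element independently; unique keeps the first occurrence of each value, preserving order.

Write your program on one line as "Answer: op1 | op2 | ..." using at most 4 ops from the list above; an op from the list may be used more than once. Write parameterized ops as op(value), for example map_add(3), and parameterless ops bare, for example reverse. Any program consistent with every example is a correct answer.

sort_desc | take(4) | map_mul(9)

Check, running the answer program on each example:
  [-6, -7, 9] -> [9, -6, -7] -> [9, -6, -7] -> [81, -54, -63]
  [-33, -35, 20, 6, 9, -33, -28, 12, -34, -9] -> [20, 12, 9, 6, -9, -28, -33, -33, -34, -35] -> [20, 12, 9, 6] -> [180, 108, 81, 54]
  [-43, 48, 43, -13, 33, -40, 34] -> [48, 43, 34, 33, -13, -40, -43] -> [48, 43, 34, 33] -> [432, 387, 306, 297]
  [-40, -15, -41, 47] -> [47, -15, -40, -41] -> [47, -15, -40, -41] -> [423, -135, -360, -369]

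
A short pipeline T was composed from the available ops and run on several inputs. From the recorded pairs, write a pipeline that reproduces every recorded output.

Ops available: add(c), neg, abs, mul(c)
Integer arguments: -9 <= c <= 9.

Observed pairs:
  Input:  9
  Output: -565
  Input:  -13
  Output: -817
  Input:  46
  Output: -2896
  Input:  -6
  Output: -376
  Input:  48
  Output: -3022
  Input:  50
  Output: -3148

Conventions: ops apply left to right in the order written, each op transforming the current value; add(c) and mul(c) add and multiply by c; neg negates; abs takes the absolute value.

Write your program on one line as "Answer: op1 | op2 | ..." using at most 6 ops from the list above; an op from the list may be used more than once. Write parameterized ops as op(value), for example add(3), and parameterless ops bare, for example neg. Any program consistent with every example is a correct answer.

mul(3) | mul(-3) | mul(-7) | abs | add(-2) | neg

Check, running the answer program on each example:
  9 -> 27 -> -81 -> 567 -> 567 -> 565 -> -565
  -13 -> -39 -> 117 -> -819 -> 819 -> 817 -> -817
  46 -> 138 -> -414 -> 2898 -> 2898 -> 2896 -> -2896
  -6 -> -18 -> 54 -> -378 -> 378 -> 376 -> -376
  48 -> 144 -> -432 -> 3024 -> 3024 -> 3022 -> -3022
  50 -> 150 -> -450 -> 3150 -> 3150 -> 3148 -> -3148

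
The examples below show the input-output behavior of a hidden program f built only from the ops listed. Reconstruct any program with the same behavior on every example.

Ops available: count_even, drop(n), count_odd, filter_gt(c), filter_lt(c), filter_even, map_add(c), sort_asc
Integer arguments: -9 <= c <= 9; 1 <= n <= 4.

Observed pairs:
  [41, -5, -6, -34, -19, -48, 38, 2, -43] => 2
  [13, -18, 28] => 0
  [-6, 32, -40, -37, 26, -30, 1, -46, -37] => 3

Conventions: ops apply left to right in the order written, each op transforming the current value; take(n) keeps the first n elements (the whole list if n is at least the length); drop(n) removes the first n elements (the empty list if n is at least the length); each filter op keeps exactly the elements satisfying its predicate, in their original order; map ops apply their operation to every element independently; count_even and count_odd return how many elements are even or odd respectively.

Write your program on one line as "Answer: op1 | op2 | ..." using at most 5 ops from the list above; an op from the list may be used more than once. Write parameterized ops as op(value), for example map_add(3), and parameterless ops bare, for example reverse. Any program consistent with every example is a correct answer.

map_add(2) | map_add(-3) | map_add(-6) | drop(3) | count_even

Check, running the answer program on each example:
  [41, -5, -6, -34, -19, -48, 38, 2, -43] -> [43, -3, -4, -32, -17, -46, 40, 4, -41] -> [40, -6, -7, -35, -20, -49, 37, 1, -44] -> [34, -12, -13, -41, -26, -55, 31, -5, -50] -> [-41, -26, -55, 31, -5, -50] -> 2
  [13, -18, 28] -> [15, -16, 30] -> [12, -19, 27] -> [6, -25, 21] -> [] -> 0
  [-6, 32, -40, -37, 26, -30, 1, -46, -37] -> [-4, 34, -38, -35, 28, -28, 3, -44, -35] -> [-7, 31, -41, -38, 25, -31, 0, -47, -38] -> [-13, 25, -47, -44, 19, -37, -6, -53, -44] -> [-44, 19, -37, -6, -53, -44] -> 3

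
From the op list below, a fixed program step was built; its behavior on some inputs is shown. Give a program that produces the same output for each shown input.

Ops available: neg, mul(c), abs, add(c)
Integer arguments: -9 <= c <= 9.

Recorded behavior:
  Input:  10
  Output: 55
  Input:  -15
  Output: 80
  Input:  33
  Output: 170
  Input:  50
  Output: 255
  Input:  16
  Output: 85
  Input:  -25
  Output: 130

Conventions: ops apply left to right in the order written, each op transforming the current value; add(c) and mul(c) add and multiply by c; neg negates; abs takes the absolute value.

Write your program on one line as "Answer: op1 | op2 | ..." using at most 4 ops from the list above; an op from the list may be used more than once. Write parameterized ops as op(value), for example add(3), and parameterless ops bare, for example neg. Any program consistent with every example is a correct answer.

neg | abs | add(1) | mul(5)

Check, running the answer program on each example:
  10 -> -10 -> 10 -> 11 -> 55
  -15 -> 15 -> 15 -> 16 -> 80
  33 -> -33 -> 33 -> 34 -> 170
  50 -> -50 -> 50 -> 51 -> 255
  16 -> -16 -> 16 -> 17 -> 85
  -25 -> 25 -> 25 -> 26 -> 130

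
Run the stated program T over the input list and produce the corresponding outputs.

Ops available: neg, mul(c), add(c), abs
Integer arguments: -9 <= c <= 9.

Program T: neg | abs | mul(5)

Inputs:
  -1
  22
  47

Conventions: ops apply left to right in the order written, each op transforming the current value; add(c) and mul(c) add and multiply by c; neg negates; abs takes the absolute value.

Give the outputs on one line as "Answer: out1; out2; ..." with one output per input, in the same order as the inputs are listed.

5; 110; 235

Execution, op by op:
  -1 -> 1 -> 1 -> 5
  22 -> -22 -> 22 -> 110
  47 -> -47 -> 47 -> 235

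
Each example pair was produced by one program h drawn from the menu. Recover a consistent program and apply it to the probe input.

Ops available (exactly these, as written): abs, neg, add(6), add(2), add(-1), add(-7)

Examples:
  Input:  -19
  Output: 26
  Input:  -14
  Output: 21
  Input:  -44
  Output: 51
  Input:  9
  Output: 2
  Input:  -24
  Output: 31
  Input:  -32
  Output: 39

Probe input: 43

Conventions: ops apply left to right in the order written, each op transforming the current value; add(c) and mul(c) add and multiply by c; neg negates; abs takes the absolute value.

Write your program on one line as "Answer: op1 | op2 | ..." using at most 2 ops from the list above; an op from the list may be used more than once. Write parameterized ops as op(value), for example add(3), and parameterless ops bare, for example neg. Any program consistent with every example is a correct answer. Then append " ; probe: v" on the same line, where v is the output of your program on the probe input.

add(-7) | abs ; probe: 36

Check, running the answer program on each example:
  -19 -> -26 -> 26
  -14 -> -21 -> 21
  -44 -> -51 -> 51
  9 -> 2 -> 2
  -24 -> -31 -> 31
  -32 -> -39 -> 39
  probe: 43 -> 36 -> 36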